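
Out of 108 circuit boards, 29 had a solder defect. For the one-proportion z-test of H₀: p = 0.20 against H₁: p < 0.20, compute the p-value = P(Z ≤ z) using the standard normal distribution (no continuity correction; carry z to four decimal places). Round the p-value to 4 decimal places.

With x = 29 successes in n = 108, p̂ = 0.26852.
Null standard error: √(0.20·0.80/108) = √0.001481481 = 0.038490.
Test statistic (full precision, shown to 4 dp): z = (29/108 − 0.20)/SE₀ ≈ 1.7802.
From the standard normal, P(Z ≤ z) = 0.9625.

p-value = 0.9625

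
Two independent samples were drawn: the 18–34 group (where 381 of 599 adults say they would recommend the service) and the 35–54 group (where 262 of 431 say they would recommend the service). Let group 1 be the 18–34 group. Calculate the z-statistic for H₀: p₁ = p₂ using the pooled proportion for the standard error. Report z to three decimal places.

p̂₁ = 381/599 = 0.63606, p̂₂ = 262/431 = 0.60789.
Pooled p̂ = (381+262)/(599+431) = 643/1030 = 0.62427.
SE = √[p̂(1−p̂)(1/n₁+1/n₂)] = √[0.62427·0.37573·(1/599+1/431)] ≈ 0.030591.
z = (p̂₁ − p̂₂)/SE = (0.63606 − 0.60789)/0.030591 = 0.02817/0.030591 = 0.921.

z = 0.921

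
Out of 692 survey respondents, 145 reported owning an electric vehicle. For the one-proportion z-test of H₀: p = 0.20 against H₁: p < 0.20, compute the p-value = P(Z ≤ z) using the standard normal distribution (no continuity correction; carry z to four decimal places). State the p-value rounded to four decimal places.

p-value = 0.7347

p̂ = 145/692 = 0.20954.
SE₀ = √(0.20·0.80/692) = 0.015206.
z = (p̂ − p₀)/SE = (145/692 − 0.20)/0.015206 ≈ 0.6272.
From the standard normal, P(Z ≤ z) = 0.7347.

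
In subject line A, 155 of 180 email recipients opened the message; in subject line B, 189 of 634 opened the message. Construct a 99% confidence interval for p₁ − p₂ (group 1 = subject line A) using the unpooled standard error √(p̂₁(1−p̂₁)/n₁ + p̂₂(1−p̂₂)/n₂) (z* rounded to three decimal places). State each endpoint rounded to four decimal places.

p̂₁ = 155/180 = 0.86111, p̂₂ = 189/634 = 0.29811; p̂₁ − p̂₂ = 0.56300.
SE = √(0.000664438 + 0.000330030) = √0.000994468 = 0.031535.
For 99% confidence, z* = 2.576. Margin of error = 0.08123.
So the interval runs from 0.4818 to 0.6442.

(0.4818, 0.6442)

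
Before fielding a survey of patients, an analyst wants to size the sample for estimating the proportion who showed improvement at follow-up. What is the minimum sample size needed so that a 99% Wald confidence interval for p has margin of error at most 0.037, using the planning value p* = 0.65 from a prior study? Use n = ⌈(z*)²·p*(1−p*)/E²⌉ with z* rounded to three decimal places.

For 99% confidence, z* = 2.576.
p*(1−p*) = 0.65·0.35 = 0.2275.
(z*)²·p*(1−p*)/E² = 6.635776·0.2275/0.001369 = 1102.731.
Rounding up, n = 1103.

n = 1103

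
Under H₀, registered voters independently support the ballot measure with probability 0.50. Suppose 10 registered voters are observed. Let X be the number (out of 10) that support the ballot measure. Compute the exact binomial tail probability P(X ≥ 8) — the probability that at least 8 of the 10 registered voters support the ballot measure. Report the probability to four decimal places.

X is binomial with n = 10 and p = 0.50.
P(X ≥ 8) = C(10,8)·0.50^8·0.50^2 + C(10,9)·0.50^9·0.50^1 + C(10,10)·0.50^10·0.50^0.
= 0.043945 + 0.009766 + 0.000977 = 0.0547.

P = 0.0547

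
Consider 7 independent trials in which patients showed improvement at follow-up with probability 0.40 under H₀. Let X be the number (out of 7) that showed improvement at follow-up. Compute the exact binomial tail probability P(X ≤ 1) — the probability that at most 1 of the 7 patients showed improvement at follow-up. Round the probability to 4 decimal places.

X ~ Binomial(n=7, p=0.40).
P(X ≤ 1) = C(7,0)·0.40^0·0.60^7 + C(7,1)·0.40^1·0.60^6.
= 0.027994 + 0.130637 = 0.1586.

P = 0.1586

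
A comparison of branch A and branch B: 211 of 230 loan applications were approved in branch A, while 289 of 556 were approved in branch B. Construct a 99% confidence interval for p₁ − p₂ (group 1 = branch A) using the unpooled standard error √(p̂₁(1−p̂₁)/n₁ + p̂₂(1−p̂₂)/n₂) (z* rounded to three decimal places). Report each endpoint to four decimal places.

p̂₁ = 211/230 = 0.91739, p̂₂ = 289/556 = 0.51978; p̂₁ − p̂₂ = 0.39761.
SE = √(0.000329498 + 0.000448936) = √0.000778434 = 0.027900.
z* = 2.576 at the 99% level. Margin = 2.576·0.027900 = 0.07187.
Interval: 0.39761 ± 0.07187 → (0.3257, 0.4695).

(0.3257, 0.4695)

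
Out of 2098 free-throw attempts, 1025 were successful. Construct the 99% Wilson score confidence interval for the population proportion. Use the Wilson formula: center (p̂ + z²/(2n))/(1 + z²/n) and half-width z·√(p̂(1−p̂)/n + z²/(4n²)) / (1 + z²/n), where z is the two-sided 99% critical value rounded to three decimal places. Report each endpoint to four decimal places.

(0.4605, 0.5167)

p̂ = 1025/2098 = 0.48856; z = 2.576, so z² = 6.635776.
1 + z²/n = 1.003163.
Center = (0.48856 + 0.001581)/1.003163 = 0.48860.
Radicand: p̂(1−p̂)/n + z²/(4n²) = 0.000119099 + 0.000000377 = 0.000119476.
Half-width = z·√(radicand)/denom = 2.576·0.010930/1.003163 = 0.02807.
Interval: 0.48860 ± 0.02807 → (0.4605, 0.5167).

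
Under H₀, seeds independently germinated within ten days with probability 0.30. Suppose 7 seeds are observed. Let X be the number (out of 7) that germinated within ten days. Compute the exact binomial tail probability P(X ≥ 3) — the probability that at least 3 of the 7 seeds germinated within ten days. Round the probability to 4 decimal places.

P = 0.3529

X is binomial with n = 7 and p = 0.30.
P(X ≥ 3) = Σ_{j=3}^{7} C(7,j)·0.30^j·0.70^{7−j}.
= 0.226894 + 0.097240 + 0.025005 + 0.003572 + 0.000219 = 0.3529.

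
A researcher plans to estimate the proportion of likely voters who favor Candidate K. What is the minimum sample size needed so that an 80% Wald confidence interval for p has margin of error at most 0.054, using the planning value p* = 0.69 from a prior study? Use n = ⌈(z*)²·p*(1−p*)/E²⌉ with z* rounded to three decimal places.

The 80% critical value is z* = 1.282.
p*(1−p*) = 0.2139.
Required n before rounding: 1.643524 × 0.2139 / 0.054² = 120.559.
Rounding up, n = 121.

n = 121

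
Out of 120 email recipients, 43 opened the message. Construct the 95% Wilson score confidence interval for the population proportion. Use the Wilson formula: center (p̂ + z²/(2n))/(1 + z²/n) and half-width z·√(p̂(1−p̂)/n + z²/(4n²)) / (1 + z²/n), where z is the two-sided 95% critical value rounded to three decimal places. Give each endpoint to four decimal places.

Here p̂ = 43/120 = 0.35833 and z = 1.960 (z² = 3.841600).
1 + z²/n = 1.032013.
Adjusted center: (0.35833 + z²/(2n))/1.032013 = 0.36273.
Radicand: p̂(1−p̂)/n + z²/(4n²) = 0.001916088 + 0.000066694 = 0.001982782.
Half-width = z·√(radicand)/denom = 1.960·0.044528/1.032013 = 0.08457.
CI: 0.36273 ± 0.08457 = (0.2782, 0.4473).

(0.2782, 0.4473)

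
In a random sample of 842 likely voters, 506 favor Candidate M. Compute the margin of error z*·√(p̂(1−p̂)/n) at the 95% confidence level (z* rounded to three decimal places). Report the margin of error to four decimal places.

ME = 0.0331

Sample proportion p̂ = 506/842 = 0.60095.
Standard error of p̂: √(0.239809/842) = √0.000284809 = 0.016876.
The 95% critical value is z* = 1.960.
So ME = 0.0331.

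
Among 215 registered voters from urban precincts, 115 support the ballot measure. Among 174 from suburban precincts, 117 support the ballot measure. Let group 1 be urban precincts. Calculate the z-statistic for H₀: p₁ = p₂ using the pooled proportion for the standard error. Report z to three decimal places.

p̂₁ = 115/215 = 0.53488, p̂₂ = 117/174 = 0.67241.
Pooled p̂ = (115+117)/(215+174) = 232/389 = 0.59640.
Pooled SE = √[0.2407068·0.01039829] ≈ 0.050029.
z = -0.13753/0.050029 = -2.749.

z = -2.749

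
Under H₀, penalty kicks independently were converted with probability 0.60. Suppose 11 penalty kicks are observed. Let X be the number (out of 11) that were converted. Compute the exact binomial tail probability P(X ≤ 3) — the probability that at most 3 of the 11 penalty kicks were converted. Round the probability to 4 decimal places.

P = 0.0293

X is binomial with n = 11 and p = 0.60.
P(X ≤ 3) = C(11,0)·0.60^0·0.40^11 + C(11,1)·0.60^1·0.40^10 + C(11,2)·0.60^2·0.40^9 + C(11,3)·0.60^3·0.40^8.
= 0.000042 + 0.000692 + 0.005190 + 0.023357 = 0.0293.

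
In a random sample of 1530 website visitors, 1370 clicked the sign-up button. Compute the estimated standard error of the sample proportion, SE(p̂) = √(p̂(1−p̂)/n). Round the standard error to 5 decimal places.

Sample proportion p̂ = 1370/1530 = 0.89542.
p̂(1−p̂) = 0.89542·0.10458 = 0.093643.
Dividing by n and taking the root: √0.000061205 = 0.00782.

SE = 0.00782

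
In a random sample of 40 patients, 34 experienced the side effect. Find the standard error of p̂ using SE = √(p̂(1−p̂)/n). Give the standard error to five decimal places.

SE = 0.05646

Sample proportion p̂ = 34/40 = 0.85000.
p̂(1−p̂) = 0.127500.
Dividing by n and taking the root: √0.003187500 = 0.05646.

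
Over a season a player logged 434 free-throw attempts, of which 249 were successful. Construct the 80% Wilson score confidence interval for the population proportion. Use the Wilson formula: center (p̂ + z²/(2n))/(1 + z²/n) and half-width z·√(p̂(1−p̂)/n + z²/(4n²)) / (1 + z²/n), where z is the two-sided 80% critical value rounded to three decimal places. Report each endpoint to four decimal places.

Here p̂ = 249/434 = 0.57373 and z = 1.282 (z² = 1.643524).
Denominator 1 + z²/n = 1 + 1.643524/434 = 1.003787.
Center = (0.57373 + 0.001893)/1.003787 = 0.57345.
Radicand: p̂(1−p̂)/n + z²/(4n²) = 0.000563510 + 0.000002181 = 0.000565691.
Half-width = z·√(radicand)/denom = 1.282·0.023784/1.003787 = 0.03038.
CI: 0.57345 ± 0.03038 = (0.5431, 0.6038).

(0.5431, 0.6038)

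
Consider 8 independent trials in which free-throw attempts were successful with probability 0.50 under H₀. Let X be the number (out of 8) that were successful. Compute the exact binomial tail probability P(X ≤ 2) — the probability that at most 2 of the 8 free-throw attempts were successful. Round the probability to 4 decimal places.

P = 0.1445

X is binomial with n = 8 and p = 0.50.
P(X ≤ 2) = C(8,0)·0.50^0·0.50^8 + C(8,1)·0.50^1·0.50^7 + C(8,2)·0.50^2·0.50^6.
= 0.003906 + 0.031250 + 0.109375 = 0.1445.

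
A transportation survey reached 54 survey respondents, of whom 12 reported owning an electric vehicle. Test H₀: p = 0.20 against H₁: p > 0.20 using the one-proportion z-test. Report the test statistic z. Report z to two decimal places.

z = 0.41

Sample proportion p̂ = 12/54 = 0.22222.
Under H₀, SE = √(p₀(1−p₀)/n) = √(0.20·0.80/54) = √0.002962963 = 0.054433.
z = (0.22222 − 0.20)/0.054433 = 0.02222/0.054433 = 0.41.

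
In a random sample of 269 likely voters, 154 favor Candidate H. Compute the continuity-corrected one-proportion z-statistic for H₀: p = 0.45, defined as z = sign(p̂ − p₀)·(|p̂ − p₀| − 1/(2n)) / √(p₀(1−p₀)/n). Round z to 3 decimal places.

z = 3.977

The sample proportion is 154/269 = 0.57249. p̂ − p₀ = 0.122491.
Continuity correction 1/(2n) = 1/538 = 0.001859.
Corrected numerator: |0.122491| − 0.001859 = 0.120632.
Null standard error: √(0.45·0.55/269) = √0.000920074 = 0.030333.
z = (+)0.120632/0.030333 = 3.977.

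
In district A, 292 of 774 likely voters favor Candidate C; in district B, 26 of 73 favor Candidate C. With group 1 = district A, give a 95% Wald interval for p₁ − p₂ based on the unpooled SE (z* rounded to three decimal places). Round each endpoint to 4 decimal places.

(-0.0939, 0.1361)

p̂₁ = 292/774 = 0.37726, p̂₂ = 26/73 = 0.35616; p̂₁ − p̂₂ = 0.02110.
Unpooled SE = √(p̂₁(1−p̂₁)/n₁ + p̂₂(1−p̂₂)/n₂) = √(0.000303534 + 0.003141251) = 0.058692.
The 95% critical value is z* = 1.960. Margin of error = 0.11504.
So the interval runs from -0.0939 to 0.1361.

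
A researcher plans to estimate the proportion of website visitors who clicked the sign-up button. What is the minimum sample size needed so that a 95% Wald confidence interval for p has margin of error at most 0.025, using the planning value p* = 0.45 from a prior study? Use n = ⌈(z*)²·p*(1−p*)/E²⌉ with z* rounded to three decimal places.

For 95% confidence, z* = 1.960.
p*(1−p*) = 0.2475.
(z*)²·p*(1−p*)/E² = 3.841600·0.2475/0.000625 = 1521.274.
Rounding up, n = 1522.

n = 1522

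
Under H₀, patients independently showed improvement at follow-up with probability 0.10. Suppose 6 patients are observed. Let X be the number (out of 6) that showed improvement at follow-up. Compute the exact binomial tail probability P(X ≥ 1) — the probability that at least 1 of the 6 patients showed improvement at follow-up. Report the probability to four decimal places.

X is binomial with n = 6 and p = 0.10.
P(X ≥ 1) = Σ_{j=1}^{6} C(6,j)·0.10^j·0.90^{6−j}.
= 0.354294 + 0.098415 + 0.014580 + 0.001215 + 0.000054 + 0.000001 = 0.4686.

P = 0.4686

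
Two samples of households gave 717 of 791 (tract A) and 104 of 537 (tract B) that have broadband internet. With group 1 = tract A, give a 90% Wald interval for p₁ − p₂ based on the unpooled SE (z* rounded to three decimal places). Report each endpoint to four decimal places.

(0.6800, 0.7456)

p̂₁ = 0.90645, p̂₂ = 0.19367, so the observed difference is 0.71278.
SE = √(0.000107207 + 0.000290803) = √0.000398010 = 0.019950.
For 90% confidence, z* = 1.645. Margin of error = 0.03282.
So the interval runs from 0.6800 to 0.7456.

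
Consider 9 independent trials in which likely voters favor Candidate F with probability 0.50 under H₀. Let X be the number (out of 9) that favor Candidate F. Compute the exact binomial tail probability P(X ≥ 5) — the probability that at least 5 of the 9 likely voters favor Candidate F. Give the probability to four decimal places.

X ~ Binomial(n=9, p=0.50).
P(X ≥ 5) = Σ_{j=5}^{9} C(9,j)·0.50^j·0.50^{9−j}.
= 0.246094 + 0.164062 + 0.070312 + 0.017578 + 0.001953 = 0.5000.

P = 0.5000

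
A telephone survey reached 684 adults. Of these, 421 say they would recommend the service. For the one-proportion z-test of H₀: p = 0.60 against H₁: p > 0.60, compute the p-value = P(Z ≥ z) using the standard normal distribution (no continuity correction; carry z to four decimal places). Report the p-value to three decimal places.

The sample proportion is 421/684 = 0.61550.
Under H₀, SE = √(p₀(1−p₀)/n) = √(0.60·0.40/684) = √0.000350877 = 0.018732.
Test statistic (full precision, shown to 4 dp): z = (421/684 − 0.60)/SE₀ ≈ 0.8273.
From the standard normal, P(Z ≥ z) = 0.204.

p-value = 0.204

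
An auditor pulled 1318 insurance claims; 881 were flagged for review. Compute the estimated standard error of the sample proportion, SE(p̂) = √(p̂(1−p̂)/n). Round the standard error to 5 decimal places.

SE = 0.01297

The sample proportion is 881/1318 = 0.66844.
p̂(1−p̂) = 0.221628.
Dividing by n and taking the root: √0.000168155 = 0.01297.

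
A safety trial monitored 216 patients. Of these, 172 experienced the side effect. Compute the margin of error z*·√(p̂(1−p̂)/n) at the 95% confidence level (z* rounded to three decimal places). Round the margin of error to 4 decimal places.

ME = 0.0537

With x = 172 successes in n = 216, p̂ = 0.79630.
SE = √(p̂(1−p̂)/n) = √(0.162209/216) = 0.027404.
The 95% critical value is z* = 1.960.
Margin of error = z*·SE = 1.960 × 0.027404 = 0.0537.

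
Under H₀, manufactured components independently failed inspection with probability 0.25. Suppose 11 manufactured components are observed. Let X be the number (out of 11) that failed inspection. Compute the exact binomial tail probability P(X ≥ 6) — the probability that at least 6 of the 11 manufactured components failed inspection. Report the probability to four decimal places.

X ~ Binomial(n=11, p=0.25).
P(X ≥ 6) = Σ_{j=6}^{11} C(11,j)·0.25^j·0.75^{11−j}.
= 0.026766 + 0.006373 + 0.001062 + 0.000118 + 0.000008 + 0.000000 = 0.0343.

P = 0.0343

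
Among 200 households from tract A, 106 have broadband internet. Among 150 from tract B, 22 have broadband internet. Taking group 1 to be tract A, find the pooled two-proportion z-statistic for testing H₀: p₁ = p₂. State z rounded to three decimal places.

p̂₁ = 106/200 = 0.53000, p̂₂ = 22/150 = 0.14667.
Pooling: p̂ = 128/350 = 0.36571.
SE = √[p̂(1−p̂)(1/n₁+1/n₂)] = √[0.36571·0.63429·(1/200+1/150)] ≈ 0.052022.
z = 0.38333/0.052022 = 7.369.

z = 7.369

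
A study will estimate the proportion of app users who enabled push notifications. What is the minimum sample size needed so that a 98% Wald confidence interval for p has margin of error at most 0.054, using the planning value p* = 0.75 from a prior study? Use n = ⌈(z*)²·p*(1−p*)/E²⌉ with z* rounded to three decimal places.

For 98% confidence, z* = 2.326.
p*(1−p*) = 0.75·0.25 = 0.1875.
(z*)²·p*(1−p*)/E² = 5.410276·0.1875/0.002916 = 347.883.
⌈347.883⌉ = 348.

n = 348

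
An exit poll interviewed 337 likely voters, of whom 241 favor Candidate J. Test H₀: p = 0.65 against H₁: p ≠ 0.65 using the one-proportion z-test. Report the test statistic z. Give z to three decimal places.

z = 2.507

Sample proportion p̂ = 241/337 = 0.71513.
Null standard error: √(0.65·0.35/337) = √0.000675074 = 0.025982.
z = (p̂ − p₀)/SE = (0.71513 − 0.65)/0.025982 = 2.507.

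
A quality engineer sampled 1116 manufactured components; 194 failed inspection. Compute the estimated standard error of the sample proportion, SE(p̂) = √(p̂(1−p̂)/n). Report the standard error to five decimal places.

SE = 0.01134

p̂ = 194/1116 = 0.17384.
p̂(1−p̂) = 0.143620.
Dividing by n and taking the root: √0.000128692 = 0.01134.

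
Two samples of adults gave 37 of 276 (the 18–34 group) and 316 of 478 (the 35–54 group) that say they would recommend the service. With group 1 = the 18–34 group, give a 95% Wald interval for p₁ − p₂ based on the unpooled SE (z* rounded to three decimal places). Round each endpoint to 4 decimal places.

(-0.5855, -0.4686)

p̂₁ = 0.13406, p̂₂ = 0.66109, so the observed difference is -0.52703.
SE = √(0.000420603 + 0.000468725) = √0.000889328 = 0.029822.
z* = 1.960 at the 95% level. Margin = 1.960·0.029822 = 0.05845.
So the interval runs from -0.5855 to -0.4686.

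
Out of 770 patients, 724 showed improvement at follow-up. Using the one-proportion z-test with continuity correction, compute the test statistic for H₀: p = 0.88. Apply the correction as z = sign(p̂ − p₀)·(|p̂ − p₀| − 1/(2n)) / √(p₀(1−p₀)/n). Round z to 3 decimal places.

z = 5.090

p̂ = 724/770 = 0.94026. p̂ − p₀ = 0.060260.
1/(2n) = 0.000649.
Corrected numerator: |0.060260| − 0.000649 = 0.059611.
Null standard error: √(0.88·0.12/770) = √0.000137143 = 0.011711.
z = +0.059611/0.011711 = 5.090.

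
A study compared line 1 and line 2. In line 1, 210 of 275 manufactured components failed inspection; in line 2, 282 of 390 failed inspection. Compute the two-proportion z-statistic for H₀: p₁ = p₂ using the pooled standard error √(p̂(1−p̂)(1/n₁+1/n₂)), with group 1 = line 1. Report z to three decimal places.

Sample proportions: p̂₁ = 210/275 = 0.76364 and p̂₂ = 282/390 = 0.72308.
Pooling: p̂ = 492/665 = 0.73985.
Pooled SE = √[0.1924722·0.00620047] ≈ 0.034546.
z = 0.04056/0.034546 = 1.174.

z = 1.174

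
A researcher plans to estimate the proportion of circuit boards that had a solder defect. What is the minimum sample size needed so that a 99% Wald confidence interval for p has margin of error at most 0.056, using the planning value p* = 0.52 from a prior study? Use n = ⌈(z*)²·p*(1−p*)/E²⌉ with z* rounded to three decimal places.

For 99% confidence, z* = 2.576.
p*(1−p*) = 0.52·0.48 = 0.2496.
(z*)²·p*(1−p*)/E² = 6.635776·0.2496/0.003136 = 528.154.
⌈528.154⌉ = 529.

n = 529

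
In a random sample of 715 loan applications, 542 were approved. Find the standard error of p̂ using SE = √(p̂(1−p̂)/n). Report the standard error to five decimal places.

SE = 0.01602

The sample proportion is 542/715 = 0.75804.
p̂(1−p̂) = 0.75804·0.24196 = 0.183415.
Dividing by n and taking the root: √0.000256524 = 0.01602.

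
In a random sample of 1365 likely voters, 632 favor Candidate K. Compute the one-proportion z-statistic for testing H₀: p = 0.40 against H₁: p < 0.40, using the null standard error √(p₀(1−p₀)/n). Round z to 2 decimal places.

The sample proportion is 632/1365 = 0.46300.
Under H₀, SE = √(p₀(1−p₀)/n) = √(0.40·0.60/1365) = √0.000175824 = 0.013260.
Test statistic: z = 0.06300/0.013260 = 4.75.

z = 4.75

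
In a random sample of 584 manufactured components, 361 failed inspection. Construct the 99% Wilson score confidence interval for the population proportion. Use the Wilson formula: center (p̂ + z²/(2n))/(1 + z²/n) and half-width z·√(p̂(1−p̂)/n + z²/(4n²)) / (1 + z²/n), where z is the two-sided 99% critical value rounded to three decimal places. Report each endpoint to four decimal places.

(0.5653, 0.6683)

p̂ = 361/584 = 0.61815; z = 2.576, so z² = 6.635776.
Denominator 1 + z²/n = 1 + 6.635776/584 = 1.011363.
Center = (0.61815 + 0.005681)/1.011363 = 0.61682.
Radicand: p̂(1−p̂)/n + z²/(4n²) = 0.000404179 + 0.000004864 = 0.000409043.
Half-width = z·√(radicand)/denom = 2.576·0.020225/1.011363 = 0.05151.
Interval: 0.61682 ± 0.05151 → (0.5653, 0.6683).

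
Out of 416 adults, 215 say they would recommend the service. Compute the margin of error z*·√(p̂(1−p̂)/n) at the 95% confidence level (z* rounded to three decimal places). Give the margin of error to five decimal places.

Sample proportion p̂ = 215/416 = 0.51683.
SE(p̂) = √(0.51683·0.48317/416) = 0.024501.
For 95% confidence, z* = 1.960.
ME = 1.960·0.024501 = 0.04802.

ME = 0.04802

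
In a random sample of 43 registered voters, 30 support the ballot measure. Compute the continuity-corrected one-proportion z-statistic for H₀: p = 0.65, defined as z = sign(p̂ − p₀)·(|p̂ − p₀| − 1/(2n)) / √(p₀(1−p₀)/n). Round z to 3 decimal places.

z = 0.496

With x = 30 successes in n = 43, p̂ = 0.69767. p̂ − p₀ = 0.047674.
Continuity correction 1/(2n) = 1/86 = 0.011628.
Corrected numerator: |0.047674| − 0.011628 = 0.036046.
SE₀ = √(0.65·0.35/43) = 0.072737.
z = (+)0.036046/0.072737 = 0.496.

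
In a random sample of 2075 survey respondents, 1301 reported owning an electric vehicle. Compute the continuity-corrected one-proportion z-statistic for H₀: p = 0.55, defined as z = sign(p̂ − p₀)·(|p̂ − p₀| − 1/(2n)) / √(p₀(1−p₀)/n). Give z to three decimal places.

The sample proportion is 1301/2075 = 0.62699. p̂ − p₀ = 0.076988.
Continuity correction 1/(2n) = 1/4150 = 0.000241.
Corrected numerator: |0.076988| − 0.000241 = 0.076747.
Null standard error: √(0.55·0.45/2075) = √0.000119277 = 0.010921.
z = +0.076747/0.010921 = 7.027.

z = 7.027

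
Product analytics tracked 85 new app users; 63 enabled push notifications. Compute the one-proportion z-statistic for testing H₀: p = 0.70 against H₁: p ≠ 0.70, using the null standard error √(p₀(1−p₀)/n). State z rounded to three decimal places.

Sample proportion p̂ = 63/85 = 0.74118.
SE₀ = √(0.70·0.30/85) = 0.049705.
z = (p̂ − p₀)/SE = (0.74118 − 0.70)/0.049705 = 0.828.

z = 0.828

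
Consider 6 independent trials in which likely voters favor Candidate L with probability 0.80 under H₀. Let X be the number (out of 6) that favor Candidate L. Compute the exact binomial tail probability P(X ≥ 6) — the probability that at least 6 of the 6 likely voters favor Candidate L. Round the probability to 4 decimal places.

X is binomial with n = 6 and p = 0.80.
P(X ≥ 6) = C(6,6)·0.80^6·0.20^0.
= 0.262144 = 0.2621.

P = 0.2621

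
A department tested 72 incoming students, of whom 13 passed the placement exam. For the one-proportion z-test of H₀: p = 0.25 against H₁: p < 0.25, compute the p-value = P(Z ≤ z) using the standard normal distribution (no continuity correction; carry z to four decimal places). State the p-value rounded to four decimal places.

p-value = 0.0868

Sample proportion p̂ = 13/72 = 0.18056.
Null standard error: √(0.25·0.75/72) = √0.002604167 = 0.051031.
z = (p̂ − p₀)/SE = (13/72 − 0.25)/0.051031 ≈ -1.3608.
p-value = P(Z ≤ z) with z = -1.3608 → 0.0868.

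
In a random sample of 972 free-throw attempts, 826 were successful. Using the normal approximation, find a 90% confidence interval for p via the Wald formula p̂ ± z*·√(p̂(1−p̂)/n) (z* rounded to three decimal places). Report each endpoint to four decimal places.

(0.8309, 0.8686)

The sample proportion is 826/972 = 0.84979.
SE(p̂) = √(0.84979·0.15021/972) = 0.011460.
The 90% critical value is z* = 1.645.
Margin of error: 1.645 × 0.011460 = 0.01885.
Interval: 0.84979 ± 0.01885 → (0.8309, 0.8686).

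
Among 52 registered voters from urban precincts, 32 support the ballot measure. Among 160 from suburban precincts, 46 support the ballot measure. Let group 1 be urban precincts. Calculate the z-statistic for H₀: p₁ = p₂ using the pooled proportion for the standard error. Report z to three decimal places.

Sample proportions: p̂₁ = 32/52 = 0.61538 and p̂₂ = 46/160 = 0.28750.
Pooled p̂ = (32+46)/(52+160) = 78/212 = 0.36792.
SE = √[p̂(1−p̂)(1/n₁+1/n₂)] = √[0.36792·0.63208·(1/52+1/160)] ≈ 0.076979.
z = 0.32788/0.076979 = 4.259.

z = 4.259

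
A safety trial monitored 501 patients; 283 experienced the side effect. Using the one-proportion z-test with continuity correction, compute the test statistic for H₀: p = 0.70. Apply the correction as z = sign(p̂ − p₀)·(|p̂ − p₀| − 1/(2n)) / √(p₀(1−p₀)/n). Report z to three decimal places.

Sample proportion p̂ = 283/501 = 0.56487. p̂ − p₀ = -0.135130.
Continuity correction 1/(2n) = 1/1002 = 0.000998.
Corrected numerator: |-0.135130| − 0.000998 = 0.134132.
Under H₀, SE = √(p₀(1−p₀)/n) = √(0.70·0.30/501) = √0.000419162 = 0.020473.
z = (−)0.134132/0.020473 = -6.552.

z = -6.552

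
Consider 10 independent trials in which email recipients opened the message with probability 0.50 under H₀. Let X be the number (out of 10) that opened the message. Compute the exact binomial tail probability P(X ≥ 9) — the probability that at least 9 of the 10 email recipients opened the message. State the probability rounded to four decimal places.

X ~ Binomial(n=10, p=0.50).
P(X ≥ 9) = C(10,9)·0.50^9·0.50^1 + C(10,10)·0.50^10·0.50^0.
= 0.009766 + 0.000977 = 0.0107.

P = 0.0107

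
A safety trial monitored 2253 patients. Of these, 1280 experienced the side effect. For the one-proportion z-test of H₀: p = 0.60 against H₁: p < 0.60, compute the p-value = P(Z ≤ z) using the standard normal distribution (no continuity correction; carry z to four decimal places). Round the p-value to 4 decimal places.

p-value = 0.0010

With x = 1280 successes in n = 2253, p̂ = 0.56813.
SE₀ = √(0.60·0.40/2253) = 0.010321.
Test statistic (full precision, shown to 4 dp): z = (1280/2253 − 0.60)/SE₀ ≈ -3.0877.
From the standard normal, P(Z ≤ z) = 0.0010.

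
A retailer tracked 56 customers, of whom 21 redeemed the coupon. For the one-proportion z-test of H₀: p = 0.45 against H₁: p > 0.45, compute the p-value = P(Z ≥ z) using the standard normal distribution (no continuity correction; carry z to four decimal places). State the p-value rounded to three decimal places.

p-value = 0.870

Sample proportion p̂ = 21/56 = 0.37500.
Under H₀, SE = √(p₀(1−p₀)/n) = √(0.45·0.55/56) = √0.004419643 = 0.066480.
z = (p̂ − p₀)/SE = (21/56 − 0.45)/0.066480 ≈ -1.1282.
p-value = P(Z ≥ z) with z = -1.1282 → 0.870.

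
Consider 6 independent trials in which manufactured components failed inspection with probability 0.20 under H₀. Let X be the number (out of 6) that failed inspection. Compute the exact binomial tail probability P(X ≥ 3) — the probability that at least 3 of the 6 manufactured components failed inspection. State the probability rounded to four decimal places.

X ~ Binomial(n=6, p=0.20).
P(X ≥ 3) = C(6,3)·0.20^3·0.80^3 + C(6,4)·0.20^4·0.80^2 + C(6,5)·0.20^5·0.80^1 + C(6,6)·0.20^6·0.80^0.
= 0.081920 + 0.015360 + 0.001536 + 0.000064 = 0.0989.

P = 0.0989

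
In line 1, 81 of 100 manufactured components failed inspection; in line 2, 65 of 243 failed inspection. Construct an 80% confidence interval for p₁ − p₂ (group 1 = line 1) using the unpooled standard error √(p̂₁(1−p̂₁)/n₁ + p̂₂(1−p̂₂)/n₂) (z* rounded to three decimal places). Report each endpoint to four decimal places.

p̂₁ = 81/100 = 0.81000, p̂₂ = 65/243 = 0.26749; p̂₁ − p̂₂ = 0.54251.
Unpooled SE = √(p̂₁(1−p̂₁)/n₁ + p̂₂(1−p̂₂)/n₂) = √(0.001539000 + 0.000806333) = 0.048429.
For 80% confidence, z* = 1.282. Margin = 1.282·0.048429 = 0.06209.
So the interval runs from 0.4804 to 0.6046.

(0.4804, 0.6046)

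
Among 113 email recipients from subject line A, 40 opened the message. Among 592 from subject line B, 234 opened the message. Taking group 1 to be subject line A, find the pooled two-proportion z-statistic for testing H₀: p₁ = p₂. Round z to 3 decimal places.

z = -0.825

p̂₁ = 40/113 = 0.35398, p̂₂ = 234/592 = 0.39527.
Pooling: p̂ = 274/705 = 0.38865.
Pooled SE = √[0.2376017·0.01053875] ≈ 0.050040.
z = (p̂₁ − p̂₂)/SE = (0.35398 − 0.39527)/0.050040 = -0.04129/0.050040 = -0.825.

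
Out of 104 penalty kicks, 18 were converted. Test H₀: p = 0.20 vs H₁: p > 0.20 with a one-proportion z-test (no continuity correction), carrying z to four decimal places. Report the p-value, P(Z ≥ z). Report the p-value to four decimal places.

With x = 18 successes in n = 104, p̂ = 0.17308.
Under H₀, SE = √(p₀(1−p₀)/n) = √(0.20·0.80/104) = √0.001538462 = 0.039223.
z = (p̂ − p₀)/SE = (18/104 − 0.20)/0.039223 ≈ -0.6864.
p-value = P(Z ≥ z) with z = -0.6864 → 0.7538.

p-value = 0.7538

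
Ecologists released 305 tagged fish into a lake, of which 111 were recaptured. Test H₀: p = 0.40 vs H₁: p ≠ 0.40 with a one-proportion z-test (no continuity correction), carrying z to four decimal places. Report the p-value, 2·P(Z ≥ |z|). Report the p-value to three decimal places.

With x = 111 successes in n = 305, p̂ = 0.36393.
Null standard error: √(0.40·0.60/305) = √0.000786885 = 0.028051.
z = (p̂ − p₀)/SE = (111/305 − 0.40)/0.028051 ≈ -1.2857.
From the standard normal, 2·P(Z ≥ |z|) = 0.199.

p-value = 0.199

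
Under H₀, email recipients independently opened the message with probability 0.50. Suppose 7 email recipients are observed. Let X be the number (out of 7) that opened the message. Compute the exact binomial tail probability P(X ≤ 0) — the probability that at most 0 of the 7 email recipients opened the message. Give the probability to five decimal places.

P = 0.00781

X is binomial with n = 7 and p = 0.50.
P(X ≤ 0) = C(7,0)·0.50^0·0.50^7.
= 0.007812 = 0.00781.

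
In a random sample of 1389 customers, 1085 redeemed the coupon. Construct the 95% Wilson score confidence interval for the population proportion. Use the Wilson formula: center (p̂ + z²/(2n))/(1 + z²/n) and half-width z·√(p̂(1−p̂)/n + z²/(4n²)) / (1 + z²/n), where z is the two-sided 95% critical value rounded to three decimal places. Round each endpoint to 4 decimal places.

(0.7586, 0.8021)

p̂ = 1085/1389 = 0.78114; z = 1.960, so z² = 3.841600.
1 + z²/n = 1.002766.
Center = (0.78114 + 0.001383)/1.002766 = 0.78036.
Radicand: p̂(1−p̂)/n + z²/(4n²) = 0.000123083 + 0.000000498 = 0.000123581.
Half-width = z·√(radicand)/denom = 1.960·0.011117/1.002766 = 0.02173.
Interval: 0.78036 ± 0.02173 → (0.7586, 0.8021).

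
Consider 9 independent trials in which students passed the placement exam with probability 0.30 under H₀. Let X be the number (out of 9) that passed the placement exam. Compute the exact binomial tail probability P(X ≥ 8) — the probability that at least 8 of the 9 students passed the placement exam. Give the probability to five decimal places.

P = 0.00043

X ~ Binomial(n=9, p=0.30).
P(X ≥ 8) = C(9,8)·0.30^8·0.70^1 + C(9,9)·0.30^9·0.70^0.
= 0.000413 + 0.000020 = 0.00043.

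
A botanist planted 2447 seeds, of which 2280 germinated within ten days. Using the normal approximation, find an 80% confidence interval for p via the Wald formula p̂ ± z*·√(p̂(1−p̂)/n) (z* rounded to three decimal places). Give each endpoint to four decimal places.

Sample proportion p̂ = 2280/2447 = 0.93175.
Standard error of p̂: √(0.063589/2447) = √0.000025987 = 0.005098.
For 80% confidence, z* = 1.282.
Margin = 1.282·0.005098 = 0.00654.
CI: 0.93175 ± 0.00654 = (0.9252, 0.9383).

(0.9252, 0.9383)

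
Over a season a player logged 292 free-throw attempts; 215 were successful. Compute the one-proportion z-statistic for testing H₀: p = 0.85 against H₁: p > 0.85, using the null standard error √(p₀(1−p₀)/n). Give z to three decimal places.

p̂ = 215/292 = 0.73630.
Null standard error: √(0.85·0.15/292) = √0.000436644 = 0.020896.
z = (p̂ − p₀)/SE = (0.73630 − 0.85)/0.020896 = -5.441.

z = -5.441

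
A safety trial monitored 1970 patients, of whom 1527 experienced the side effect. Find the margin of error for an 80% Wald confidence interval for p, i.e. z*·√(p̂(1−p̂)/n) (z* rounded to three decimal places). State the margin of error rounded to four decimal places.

With x = 1527 successes in n = 1970, p̂ = 0.77513.
Standard error of p̂: √(0.174305/1970) = √0.000088480 = 0.009406.
The 80% critical value is z* = 1.282.
So ME = 0.0121.

ME = 0.0121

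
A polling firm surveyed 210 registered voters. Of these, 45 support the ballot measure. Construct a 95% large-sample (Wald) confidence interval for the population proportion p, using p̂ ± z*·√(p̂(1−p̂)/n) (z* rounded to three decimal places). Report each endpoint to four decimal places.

With x = 45 successes in n = 210, p̂ = 0.21429.
SE = √(p̂(1−p̂)/n) = √(0.168367/210) = 0.028315.
The 95% critical value is z* = 1.960.
Margin of error: 1.960 × 0.028315 = 0.05550.
So the interval runs from 0.1588 to 0.2698.

(0.1588, 0.2698)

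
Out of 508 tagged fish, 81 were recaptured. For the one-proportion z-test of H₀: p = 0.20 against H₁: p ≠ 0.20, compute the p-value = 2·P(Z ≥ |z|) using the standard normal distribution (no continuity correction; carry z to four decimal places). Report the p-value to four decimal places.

Sample proportion p̂ = 81/508 = 0.15945.
SE₀ = √(0.20·0.80/508) = 0.017747.
z = (p̂ − p₀)/SE = (81/508 − 0.20)/0.017747 ≈ -2.2849.
p-value = 2·P(Z ≥ |z|) with z = -2.2849 → 0.0223.

p-value = 0.0223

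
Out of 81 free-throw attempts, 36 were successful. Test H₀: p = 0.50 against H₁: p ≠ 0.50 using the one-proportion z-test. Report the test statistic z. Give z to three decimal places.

Sample proportion p̂ = 36/81 = 0.44444.
Null standard error: √(0.50·0.50/81) = √0.003086420 = 0.055556.
z = (p̂ − p₀)/SE = (0.44444 − 0.50)/0.055556 = -1.000.

z = -1.000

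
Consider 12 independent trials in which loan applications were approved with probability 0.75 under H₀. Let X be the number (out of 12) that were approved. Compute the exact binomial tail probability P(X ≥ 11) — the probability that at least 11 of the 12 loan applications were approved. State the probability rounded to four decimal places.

P = 0.1584

X ~ Binomial(n=12, p=0.75).
P(X ≥ 11) = C(12,11)·0.75^11·0.25^1 + C(12,12)·0.75^12·0.25^0.
= 0.126705 + 0.031676 = 0.1584.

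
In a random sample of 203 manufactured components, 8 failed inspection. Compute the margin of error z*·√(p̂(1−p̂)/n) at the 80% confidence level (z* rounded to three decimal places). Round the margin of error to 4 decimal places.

ME = 0.0175

The sample proportion is 8/203 = 0.03941.
SE(p̂) = √(0.03941·0.96059/203) = 0.013656.
For 80% confidence, z* = 1.282.
Margin of error = z*·SE = 1.282 × 0.013656 = 0.0175.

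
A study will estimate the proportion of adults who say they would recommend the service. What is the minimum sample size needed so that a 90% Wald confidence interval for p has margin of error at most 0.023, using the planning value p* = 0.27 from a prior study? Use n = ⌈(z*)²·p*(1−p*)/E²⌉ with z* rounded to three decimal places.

n = 1009

z* = 1.645 at the 90% level.
p*(1−p*) = 0.1971.
Required n before rounding: 2.706025 × 0.1971 / 0.023² = 1008.237.
Rounding up, n = 1009.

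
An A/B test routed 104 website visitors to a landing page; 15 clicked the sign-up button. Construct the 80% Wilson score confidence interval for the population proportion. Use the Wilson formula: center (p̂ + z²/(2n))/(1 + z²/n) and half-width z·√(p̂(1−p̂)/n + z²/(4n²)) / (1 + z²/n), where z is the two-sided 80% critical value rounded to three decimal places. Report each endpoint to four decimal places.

p̂ = 15/104 = 0.14423; z = 1.282, so z² = 1.643524.
Denominator 1 + z²/n = 1 + 1.643524/104 = 1.015803.
Adjusted center: (0.14423 + z²/(2n))/1.015803 = 0.14977.
Radicand: p̂(1−p̂)/n + z²/(4n²) = 0.001186810 + 0.000037988 = 0.001224798.
Half-width = z·√(radicand)/denom = 1.282·0.034997/1.015803 = 0.04417.
Interval: 0.14977 ± 0.04417 → (0.1056, 0.1939).

(0.1056, 0.1939)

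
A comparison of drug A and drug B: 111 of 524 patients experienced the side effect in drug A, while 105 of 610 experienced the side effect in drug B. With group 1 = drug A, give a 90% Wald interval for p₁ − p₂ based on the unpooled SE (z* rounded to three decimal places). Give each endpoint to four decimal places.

p̂₁ = 0.21183, p̂₂ = 0.17213, so the observed difference is 0.03970.
SE = √(0.000318625 + 0.000233610) = √0.000552235 = 0.023500.
The 90% critical value is z* = 1.645. Margin of error = 0.03866.
Interval: 0.03970 ± 0.03866 → (0.0010, 0.0784).

(0.0010, 0.0784)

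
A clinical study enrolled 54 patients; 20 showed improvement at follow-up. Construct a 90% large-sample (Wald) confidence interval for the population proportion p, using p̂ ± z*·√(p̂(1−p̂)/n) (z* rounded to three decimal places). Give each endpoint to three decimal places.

p̂ = 20/54 = 0.37037.
SE(p̂) = √(0.37037·0.62963/54) = 0.065715.
For 90% confidence, z* = 1.645.
Margin of error: 1.645 × 0.065715 = 0.10810.
CI: 0.37037 ± 0.10810 = (0.262, 0.478).

(0.262, 0.478)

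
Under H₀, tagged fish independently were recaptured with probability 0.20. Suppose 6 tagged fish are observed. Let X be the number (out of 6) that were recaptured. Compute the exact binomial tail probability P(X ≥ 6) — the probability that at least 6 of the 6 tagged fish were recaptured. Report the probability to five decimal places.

X ~ Binomial(n=6, p=0.20).
P(X ≥ 6) = C(6,6)·0.20^6·0.80^0.
= 0.000064 = 0.00006.

P = 0.00006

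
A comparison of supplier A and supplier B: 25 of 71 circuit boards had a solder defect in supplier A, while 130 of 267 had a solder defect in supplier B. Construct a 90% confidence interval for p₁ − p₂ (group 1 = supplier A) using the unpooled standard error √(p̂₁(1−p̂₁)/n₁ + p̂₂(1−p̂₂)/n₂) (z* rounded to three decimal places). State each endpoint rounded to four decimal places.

p̂₁ = 0.35211, p̂₂ = 0.48689, so the observed difference is -0.13478.
SE = √(0.003213089 + 0.000935686) = √0.004148775 = 0.064411.
The 90% critical value is z* = 1.645. Margin = 1.645·0.064411 = 0.10596.
CI: -0.13478 ± 0.10596 = (-0.2407, -0.0288).

(-0.2407, -0.0288)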